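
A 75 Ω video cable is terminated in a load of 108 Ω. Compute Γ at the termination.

Γ = 0.18

Γ = (Z_L − Z_0)/(Z_L + Z_0) = (108 − 75)/(108 + 75) = 33/183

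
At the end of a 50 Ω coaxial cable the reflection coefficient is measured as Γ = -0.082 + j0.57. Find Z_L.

Z_L = Z_0·(1 + Γ)/(1 − Γ) = 50·(0.918 + j0.57)/(1.08 − j0.57)

Z_L ≈ 22.3 + j38.1 Ω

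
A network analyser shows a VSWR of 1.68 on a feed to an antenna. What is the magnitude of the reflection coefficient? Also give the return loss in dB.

|Γ| ≈ 0.254; return loss ≈ 11.9 dB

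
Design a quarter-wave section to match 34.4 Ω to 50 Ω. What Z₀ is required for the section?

Z_qwt ≈ 41.5 Ω

Z_qwt = √(Z_0·R_L) = √(50 × 34.4) = √1720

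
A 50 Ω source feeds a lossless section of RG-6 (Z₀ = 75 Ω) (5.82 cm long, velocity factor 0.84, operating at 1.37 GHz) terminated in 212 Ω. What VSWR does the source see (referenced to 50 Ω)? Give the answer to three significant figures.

VSWR ≈ 2.32

λ = v/f = 0.84·c / 1.37 GHz = 0.184 m
βl = 2π·l/λ = 2π × 0.316 = 114°
tan(βl) = -2.26
Z_in = Z_0·(Z_L + jZ_0·tanβl)/(Z_0 + jZ_L·tanβl) = 31 + j28.4 Ω
Γ_s = (Z_in − Z_s)/(Z_in + Z_s) = (-19 + j28.4)/(81 + j28.4), |Γ_s| = 0.398
VSWR = (1 + |Γ_s|)/(1 − |Γ_s|)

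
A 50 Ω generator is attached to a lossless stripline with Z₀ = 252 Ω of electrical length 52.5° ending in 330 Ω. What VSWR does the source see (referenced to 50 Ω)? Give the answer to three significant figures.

tan(βl) = 1.3
Z_in = Z_0·(Z_L + jZ_0·tanβl)/(Z_0 + jZ_L·tanβl) = 228 − j60 Ω
Γ_s = (Z_in − Z_s)/(Z_in + Z_s) = (178 − j60)/(278 − j60), |Γ_s| = 0.66
VSWR = (1 + |Γ_s|)/(1 − |Γ_s|)

VSWR ≈ 4.88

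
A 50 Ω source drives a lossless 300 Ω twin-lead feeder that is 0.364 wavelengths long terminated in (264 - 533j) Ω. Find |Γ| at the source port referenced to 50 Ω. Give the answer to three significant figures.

βl = 2π × 0.364 = 131°
tan(βl) = -1.15
Z_in = Z_0·(Z_L + jZ_0·tanβl)/(Z_0 + jZ_L·tanβl) = 291 + j561 Ω
Γ_s = (Z_in − Z_s)/(Z_in + Z_s) = (241 + j561)/(341 + j561), |Γ_s| = 0.93

|Γ| ≈ 0.93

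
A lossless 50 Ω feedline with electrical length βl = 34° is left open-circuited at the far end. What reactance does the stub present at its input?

tan(βl) = 0.675
For an open-circuited stub, Z_in = −jZ_0·cot(βl) = −jZ_0/tan(βl)

X_in ≈ -74.1 Ω (capacitive)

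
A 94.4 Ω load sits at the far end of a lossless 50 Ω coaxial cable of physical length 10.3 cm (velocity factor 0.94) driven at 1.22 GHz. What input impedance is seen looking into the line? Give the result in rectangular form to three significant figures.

λ = v/f = 0.94·c / 1.22 GHz = 0.231 m
βl = 2π·l/λ = 2π × 0.446 = 160°
tan(βl) = tan(160°) = -0.356
Z_in = Z_0·(Z_L + jZ_0·tanβl)/(Z_0 + jZ_L·tanβl)
     = 50·(94.4 − j17.8)/(50 − j33.6)

Z_in ≈ 73.3 + j31.4 Ω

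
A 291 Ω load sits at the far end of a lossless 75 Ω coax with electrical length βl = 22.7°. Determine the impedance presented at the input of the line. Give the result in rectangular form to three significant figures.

Z_in ≈ 94.1 − j121 Ω

tan(βl) = tan(22.7°) = 0.418
Z_in = Z_0·(Z_L + jZ_0·tanβl)/(Z_0 + jZ_L·tanβl)
     = 75·(291 + j31.4)/(75 + j122)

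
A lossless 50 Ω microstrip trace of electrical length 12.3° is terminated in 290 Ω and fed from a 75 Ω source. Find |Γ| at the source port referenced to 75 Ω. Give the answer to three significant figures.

tan(βl) = 0.218
Z_in = Z_0·(Z_L + jZ_0·tanβl)/(Z_0 + jZ_L·tanβl) = 117 − j137 Ω
Γ_s = (Z_in − Z_s)/(Z_in + Z_s) = (41.9 − j137)/(192 − j137), |Γ_s| = 0.607

|Γ| ≈ 0.607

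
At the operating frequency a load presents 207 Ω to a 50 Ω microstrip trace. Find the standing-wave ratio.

VSWR ≈ 4.14

Γ = (207 − 50)/(207 + 50) = 0.611
VSWR = (1 + 0.611)/(1 − 0.611)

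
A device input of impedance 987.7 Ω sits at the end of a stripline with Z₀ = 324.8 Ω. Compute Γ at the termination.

Γ = (Z_L − Z_0)/(Z_L + Z_0) = (987.7 − 324.8)/(987.7 + 324.8) = 662.9/1312

Γ = 0.505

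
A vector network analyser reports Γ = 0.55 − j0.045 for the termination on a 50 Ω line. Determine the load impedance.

Z_L = Z_0·(1 + Γ)/(1 − Γ) = 50·(1.55 − j0.045)/(0.45 + j0.045)

Z_L ≈ 170 − j22 Ω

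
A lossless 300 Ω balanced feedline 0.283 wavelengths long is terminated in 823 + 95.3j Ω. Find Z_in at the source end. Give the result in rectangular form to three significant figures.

βl = 2π × 0.283 = 102°
tan(βl) = tan(102°) = -4.75
Z_in = Z_0·(Z_L + jZ_0·tanβl)/(Z_0 + jZ_L·tanβl)
     = 300·(823 − j1330)/(753 − j3910)

Z_in ≈ 110 + j41.9 Ω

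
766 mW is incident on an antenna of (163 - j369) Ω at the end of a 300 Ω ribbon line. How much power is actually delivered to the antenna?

|Γ| = |(-137 − j369)/(463 − j369)| = 0.665
|Γ|² = 0.442
P_refl = |Γ|²·P_inc = 339 mW, P_del = (1 − |Γ|²)·P_inc = 427 mW

P_delivered ≈ 427 mW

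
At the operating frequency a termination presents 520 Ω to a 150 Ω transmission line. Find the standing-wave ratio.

VSWR ≈ 3.47

For a purely resistive load, VSWR = R_L/Z_0 or Z_0/R_L (whichever > 1) = 520/150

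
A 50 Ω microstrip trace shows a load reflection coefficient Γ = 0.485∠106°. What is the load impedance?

Z_L ≈ 25.4 + j31 Ω

Z_L = Z_0·(1 + Γ)/(1 − Γ) = 50·(0.866 + j0.466)/(1.13 − j0.466)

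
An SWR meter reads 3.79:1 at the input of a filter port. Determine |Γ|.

|Γ| ≈ 0.582

|Γ| = (S − 1)/(S + 1) = (3.79 − 1)/(3.79 + 1) = 2.79/4.79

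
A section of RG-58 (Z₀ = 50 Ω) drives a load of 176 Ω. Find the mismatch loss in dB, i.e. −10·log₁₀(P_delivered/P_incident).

Γ = (176 − 50)/(176 + 50) = 0.558
|Γ|² = 0.311, so P_del/P_inc = 1 − |Γ|² = 0.689
ML = −10·log₁₀(1 − |Γ|²)

mismatch loss ≈ 1.62 dB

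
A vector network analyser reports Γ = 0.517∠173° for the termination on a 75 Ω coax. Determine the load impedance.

Z_L = Z_0·(1 + Γ)/(1 − Γ) = 75·(0.487 + j0.063)/(1.51 − j0.063)

Z_L ≈ 24 + j4.12 Ω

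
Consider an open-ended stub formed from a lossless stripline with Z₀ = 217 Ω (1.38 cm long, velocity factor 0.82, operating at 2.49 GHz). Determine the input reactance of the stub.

λ = v/f = 0.82·c / 2.49 GHz = 0.0988 m
βl = 2π·l/λ = 2π × 0.14 = 50.3°
tan(βl) = 1.2
For an open-ended stub, Z_in = −jZ_0·cot(βl) = −jZ_0/tan(βl)

X_in ≈ -180 Ω (capacitive)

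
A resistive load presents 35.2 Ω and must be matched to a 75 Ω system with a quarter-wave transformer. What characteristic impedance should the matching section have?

Z_qwt ≈ 51.4 Ω

Z_qwt = √(Z_0·R_L) = √(75 × 35.2) = √2640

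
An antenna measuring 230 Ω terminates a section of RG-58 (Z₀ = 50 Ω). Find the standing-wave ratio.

VSWR ≈ 4.6

Γ = (230 − 50)/(230 + 50) = 0.643
VSWR = (1 + 0.643)/(1 − 0.643)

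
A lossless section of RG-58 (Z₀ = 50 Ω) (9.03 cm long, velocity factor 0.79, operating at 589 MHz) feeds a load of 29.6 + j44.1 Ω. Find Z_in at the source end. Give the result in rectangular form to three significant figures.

λ = v/f = 0.79·c / 589 MHz = 0.402 m
βl = 2π·l/λ = 2π × 0.224 = 80.8°
tan(βl) = tan(80.8°) = 6.17
Z_in = Z_0·(Z_L + jZ_0·tanβl)/(Z_0 + jZ_L·tanβl)
     = 50·(29.6 + j352)/(-222 + j183)

Z_in ≈ 35 − j50.6 Ω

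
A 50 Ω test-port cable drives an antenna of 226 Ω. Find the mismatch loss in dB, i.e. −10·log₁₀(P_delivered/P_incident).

Γ = (226 − 50)/(226 + 50) = 0.638
|Γ|² = 0.407, so P_del/P_inc = 1 − |Γ|² = 0.593
ML = −10·log₁₀(1 − |Γ|²)

mismatch loss ≈ 2.27 dB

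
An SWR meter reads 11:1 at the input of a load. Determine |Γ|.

|Γ| ≈ 0.833

|Γ| = (S − 1)/(S + 1) = (11 − 1)/(11 + 1) = 10/12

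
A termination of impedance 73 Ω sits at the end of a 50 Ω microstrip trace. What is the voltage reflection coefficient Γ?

Γ = 0.187

Γ = (Z_L − Z_0)/(Z_L + Z_0) = (73 − 50)/(73 + 50) = 23/123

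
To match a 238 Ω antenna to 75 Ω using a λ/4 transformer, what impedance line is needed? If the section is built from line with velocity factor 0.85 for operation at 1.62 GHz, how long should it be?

Z_qwt = √(Z_0·R_L) = √(75 × 238) = √17850
λ = 0.85·c/f = 0.157 m, so l = λ/4 = 0.0394 m

Z_qwt ≈ 134 Ω; length ≈ 3.94 cm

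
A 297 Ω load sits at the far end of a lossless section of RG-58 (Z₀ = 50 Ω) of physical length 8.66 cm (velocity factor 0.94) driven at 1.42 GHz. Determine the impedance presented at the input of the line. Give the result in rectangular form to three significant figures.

λ = v/f = 0.94·c / 1.42 GHz = 0.199 m
βl = 2π·l/λ = 2π × 0.436 = 157°
tan(βl) = tan(157°) = -0.425
Z_in = Z_0·(Z_L + jZ_0·tanβl)/(Z_0 + jZ_L·tanβl)
     = 50·(297 − j21.2)/(50 − j126)

Z_in ≈ 47.6 + j98.8 Ω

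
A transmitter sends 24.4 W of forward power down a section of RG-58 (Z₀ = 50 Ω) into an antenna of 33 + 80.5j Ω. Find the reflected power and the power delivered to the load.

|Γ| = |(-17 + j80.5)/(83 + j80.5)| = 0.712
|Γ|² = 0.506
P_refl = |Γ|²·P_inc = 12.4 W, P_del = (1 − |Γ|²)·P_inc = 12 W

P_reflected ≈ 12.4 W; P_delivered ≈ 12 W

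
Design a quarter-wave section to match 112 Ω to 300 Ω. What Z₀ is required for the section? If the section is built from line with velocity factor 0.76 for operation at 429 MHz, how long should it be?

Z_qwt ≈ 183 Ω; length ≈ 13.3 cm

Z_qwt = √(Z_0·R_L) = √(300 × 112) = √33600
λ = 0.76·c/f = 0.531 m, so l = λ/4 = 0.133 m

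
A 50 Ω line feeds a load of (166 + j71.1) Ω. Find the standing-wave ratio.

VSWR ≈ 3.98

Γ = (Z_L − Z_0)/(Z_L + Z_0) = (116 + j71.1)/(216 + j71.1)
|Γ| = 136/227 = 0.598
VSWR = (1 + |Γ|)/(1 − |Γ|) = 1.6/0.402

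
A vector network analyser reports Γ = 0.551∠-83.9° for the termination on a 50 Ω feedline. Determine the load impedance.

Z_L ≈ 29.3 − j46.2 Ω

Z_L = Z_0·(1 + Γ)/(1 − Γ) = 50·(1.06 − j0.548)/(0.941 + j0.548)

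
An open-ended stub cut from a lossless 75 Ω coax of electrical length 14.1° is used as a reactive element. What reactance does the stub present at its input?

tan(βl) = 0.251
For an open-ended stub, Z_in = −jZ_0·cot(βl) = −jZ_0/tan(βl)

X_in ≈ -299 Ω (capacitive)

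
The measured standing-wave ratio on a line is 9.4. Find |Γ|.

|Γ| = (S − 1)/(S + 1) = (9.4 − 1)/(9.4 + 1) = 8.4/10.4

|Γ| ≈ 0.808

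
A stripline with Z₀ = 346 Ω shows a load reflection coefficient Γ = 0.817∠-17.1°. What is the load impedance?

Z_L ≈ 1090 − j1570 Ω

Z_L = Z_0·(1 + Γ)/(1 − Γ) = 346·(1.78 − j0.24)/(0.219 + j0.24)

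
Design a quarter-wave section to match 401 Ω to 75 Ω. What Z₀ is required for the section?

Z_qwt ≈ 173 Ω

Z_qwt = √(Z_0·R_L) = √(75 × 401) = √30080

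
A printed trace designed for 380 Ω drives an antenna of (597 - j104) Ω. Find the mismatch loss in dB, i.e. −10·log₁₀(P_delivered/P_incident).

Γ = (217 − j104)/(977 − j104), |Γ| = 0.245
|Γ|² = 0.06, so P_del/P_inc = 1 − |Γ|² = 0.94
ML = −10·log₁₀(1 − |Γ|²)

mismatch loss ≈ 0.269 dB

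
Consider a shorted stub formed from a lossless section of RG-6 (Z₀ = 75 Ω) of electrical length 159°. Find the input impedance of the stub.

tan(βl) = -0.384
For a shorted stub, Z_in = jZ_0·tan(βl)

Z_in ≈ −j28.8 Ω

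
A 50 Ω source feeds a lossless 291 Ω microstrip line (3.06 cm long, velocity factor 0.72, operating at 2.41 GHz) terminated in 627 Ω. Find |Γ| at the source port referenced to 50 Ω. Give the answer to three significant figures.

λ = v/f = 0.72·c / 2.41 GHz = 0.0896 m
βl = 2π·l/λ = 2π × 0.341 = 123°
tan(βl) = -1.55
Z_in = Z_0·(Z_L + jZ_0·tanβl)/(Z_0 + jZ_L·tanβl) = 176 + j136 Ω
Γ_s = (Z_in − Z_s)/(Z_in + Z_s) = (126 + j136)/(226 + j136), |Γ_s| = 0.702

|Γ| ≈ 0.702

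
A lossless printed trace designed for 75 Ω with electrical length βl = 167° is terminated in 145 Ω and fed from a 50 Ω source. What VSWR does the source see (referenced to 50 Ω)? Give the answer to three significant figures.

VSWR ≈ 2.83

tan(βl) = -0.231
Z_in = Z_0·(Z_L + jZ_0·tanβl)/(Z_0 + jZ_L·tanβl) = 127 + j39.5 Ω
Γ_s = (Z_in − Z_s)/(Z_in + Z_s) = (77.4 + j39.5)/(177 + j39.5), |Γ_s| = 0.478
VSWR = (1 + |Γ_s|)/(1 − |Γ_s|)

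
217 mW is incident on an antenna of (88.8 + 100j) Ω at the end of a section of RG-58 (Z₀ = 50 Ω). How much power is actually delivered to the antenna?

P_delivered ≈ 132 mW

|Γ| = |(38.8 + j100)/(138.8 + j100)| = 0.627
|Γ|² = 0.393
P_refl = |Γ|²·P_inc = 85.3 mW, P_del = (1 − |Γ|²)·P_inc = 132 mW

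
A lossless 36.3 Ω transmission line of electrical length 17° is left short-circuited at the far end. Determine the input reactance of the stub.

tan(βl) = 0.306
For a short-circuited stub, Z_in = jZ_0·tan(βl)

X_in ≈ 11.1 Ω (inductive)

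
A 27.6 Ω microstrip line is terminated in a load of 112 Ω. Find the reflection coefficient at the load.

Γ = 0.605

Γ = (Z_L − Z_0)/(Z_L + Z_0) = (112 − 27.6)/(112 + 27.6) = 84.4/139.6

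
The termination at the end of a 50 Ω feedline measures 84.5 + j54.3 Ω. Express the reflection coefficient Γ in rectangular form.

Γ = (Z_L − Z_0)/(Z_L + Z_0) = (34.5 + j54.3)/(134.5 + j54.3)

Γ ≈ 0.361 + j0.258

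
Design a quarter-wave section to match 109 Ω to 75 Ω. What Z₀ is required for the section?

Z_qwt = √(Z_0·R_L) = √(75 × 109) = √8175

Z_qwt ≈ 90.4 Ω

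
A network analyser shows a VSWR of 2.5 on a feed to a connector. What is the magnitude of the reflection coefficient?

|Γ| = (S − 1)/(S + 1) = (2.5 − 1)/(2.5 + 1) = 1.5/3.5

|Γ| ≈ 0.429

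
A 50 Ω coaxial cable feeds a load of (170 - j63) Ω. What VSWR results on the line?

VSWR ≈ 3.9

Γ = (Z_L − Z_0)/(Z_L + Z_0) = (120 − j63)/(220 − j63)
|Γ| = 136/229 = 0.592
VSWR = (1 + |Γ|)/(1 − |Γ|) = 1.59/0.408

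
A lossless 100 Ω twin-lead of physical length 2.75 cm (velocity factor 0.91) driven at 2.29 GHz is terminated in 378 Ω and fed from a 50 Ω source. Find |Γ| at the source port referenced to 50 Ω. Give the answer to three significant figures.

|Γ| ≈ 0.332

λ = v/f = 0.91·c / 2.29 GHz = 0.119 m
βl = 2π·l/λ = 2π × 0.231 = 83°
tan(βl) = 8.2
Z_in = Z_0·(Z_L + jZ_0·tanβl)/(Z_0 + jZ_L·tanβl) = 26.8 − j11.3 Ω
Γ_s = (Z_in − Z_s)/(Z_in + Z_s) = (-23.2 − j11.3)/(76.8 − j11.3), |Γ_s| = 0.332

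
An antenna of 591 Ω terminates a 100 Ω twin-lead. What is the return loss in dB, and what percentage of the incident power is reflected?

Γ = (591 − 100)/(591 + 100) = 0.711
RL = −20·log₁₀(0.711) = 2.97 dB
P_refl/P_inc = |Γ|² = 0.505

RL ≈ 2.97 dB; 50.5% of incident power reflected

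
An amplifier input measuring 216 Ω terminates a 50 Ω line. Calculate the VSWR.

VSWR ≈ 4.32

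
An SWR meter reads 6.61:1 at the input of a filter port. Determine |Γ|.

|Γ| = (S − 1)/(S + 1) = (6.61 − 1)/(6.61 + 1) = 5.61/7.61

|Γ| ≈ 0.737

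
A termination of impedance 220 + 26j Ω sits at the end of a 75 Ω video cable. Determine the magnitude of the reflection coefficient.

Γ = (Z_L − Z_0)/(Z_L + Z_0) = (145 + j26)/(295 + j26)
|Γ| = 147/296

|Γ| ≈ 0.497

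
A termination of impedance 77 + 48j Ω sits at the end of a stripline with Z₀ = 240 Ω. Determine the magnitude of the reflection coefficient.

|Γ| ≈ 0.53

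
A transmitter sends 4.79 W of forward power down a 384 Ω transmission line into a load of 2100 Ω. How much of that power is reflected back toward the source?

P_reflected ≈ 2.29 W

Γ = (2100 − 384)/(2100 + 384) = 0.691
|Γ|² = 0.477
P_refl = |Γ|²·P_inc = 2.29 W, P_del = (1 − |Γ|²)·P_inc = 2.5 W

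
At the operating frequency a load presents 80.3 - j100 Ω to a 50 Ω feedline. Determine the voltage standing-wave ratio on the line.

VSWR ≈ 4.5

Γ = (Z_L − Z_0)/(Z_L + Z_0) = (30.3 − j100)/(130.3 − j100)
|Γ| = 104/164 = 0.636
VSWR = (1 + |Γ|)/(1 − |Γ|) = 1.64/0.364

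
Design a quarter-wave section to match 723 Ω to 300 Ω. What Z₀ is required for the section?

Z_qwt ≈ 466 Ω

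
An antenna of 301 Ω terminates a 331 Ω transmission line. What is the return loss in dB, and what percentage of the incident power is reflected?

RL ≈ 26.5 dB; 0.225% of incident power reflected

Γ = (301 − 331)/(301 + 331) = -0.0475
RL = −20·log₁₀(0.0475) = 26.5 dB
P_refl/P_inc = |Γ|² = 0.00225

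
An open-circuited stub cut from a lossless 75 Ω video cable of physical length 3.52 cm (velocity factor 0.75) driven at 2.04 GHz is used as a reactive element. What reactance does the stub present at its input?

λ = v/f = 0.75·c / 2.04 GHz = 0.11 m
βl = 2π·l/λ = 2π × 0.319 = 115°
tan(βl) = -2.16
For an open-circuited stub, Z_in = −jZ_0·cot(βl) = −jZ_0/tan(βl)

X_in ≈ 34.8 Ω (inductive)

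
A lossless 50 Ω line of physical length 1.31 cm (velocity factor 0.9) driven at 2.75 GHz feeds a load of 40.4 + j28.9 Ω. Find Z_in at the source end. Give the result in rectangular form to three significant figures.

λ = v/f = 0.9·c / 2.75 GHz = 0.0982 m
βl = 2π·l/λ = 2π × 0.133 = 48°
tan(βl) = tan(48°) = 1.11
Z_in = Z_0·(Z_L + jZ_0·tanβl)/(Z_0 + jZ_L·tanβl)
     = 50·(40.4 + j84.5)/(17.9 + j44.9)

Z_in ≈ 96.6 − j6.53 Ω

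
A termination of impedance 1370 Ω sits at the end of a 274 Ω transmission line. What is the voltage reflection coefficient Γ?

Γ = 0.667

Γ = (Z_L − Z_0)/(Z_L + Z_0) = (1370 − 274)/(1370 + 274) = 1096/1644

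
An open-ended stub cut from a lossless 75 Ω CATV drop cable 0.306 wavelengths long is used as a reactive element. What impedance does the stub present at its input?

βl = 2π × 0.306 = 110°
tan(βl) = -2.72
For an open-ended stub, Z_in = −jZ_0·cot(βl) = −jZ_0/tan(βl)

Z_in ≈ +j27.5 Ω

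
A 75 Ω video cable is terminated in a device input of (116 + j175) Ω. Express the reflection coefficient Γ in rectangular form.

Γ = (Z_L − Z_0)/(Z_L + Z_0) = (41 + j175)/(191 + j175)

Γ ≈ 0.573 + j0.391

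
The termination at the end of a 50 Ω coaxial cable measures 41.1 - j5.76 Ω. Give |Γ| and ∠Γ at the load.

Γ = (Z_L − Z_0)/(Z_L + Z_0) = (-8.9 − j5.76)/(91.1 − j5.76)
|Γ| = 10.6/91.3 = 0.116

Γ ≈ 0.116 ∠ -143°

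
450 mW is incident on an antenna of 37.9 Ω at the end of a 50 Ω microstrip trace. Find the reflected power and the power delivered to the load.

P_reflected ≈ 8.53 mW; P_delivered ≈ 441 mW

Γ = (37.9 − 50)/(37.9 + 50) = -0.138
|Γ|² = 0.0189
P_refl = |Γ|²·P_inc = 8.53 mW, P_del = (1 − |Γ|²)·P_inc = 441 mW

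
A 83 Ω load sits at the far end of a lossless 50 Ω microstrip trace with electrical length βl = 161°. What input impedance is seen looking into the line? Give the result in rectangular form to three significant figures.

tan(βl) = tan(161°) = -0.344
Z_in = Z_0·(Z_L + jZ_0·tanβl)/(Z_0 + jZ_L·tanβl)
     = 50·(83 − j17.2)/(50 − j28.6)

Z_in ≈ 70 + j22.8 Ω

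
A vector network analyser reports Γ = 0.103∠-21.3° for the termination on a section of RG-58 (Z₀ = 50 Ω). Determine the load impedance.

Z_L = Z_0·(1 + Γ)/(1 − Γ) = 50·(1.1 − j0.0374)/(0.904 + j0.0374)

Z_L ≈ 60.4 − j4.57 Ω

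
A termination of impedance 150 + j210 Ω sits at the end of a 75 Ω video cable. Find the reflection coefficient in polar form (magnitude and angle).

Γ ≈ 0.725 ∠ 27.3°

Γ = (Z_L − Z_0)/(Z_L + Z_0) = (75 + j210)/(225 + j210)
|Γ| = 223/308 = 0.725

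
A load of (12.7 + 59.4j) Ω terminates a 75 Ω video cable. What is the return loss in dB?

RL ≈ 1.8 dB

Γ = (-62.3 + j59.4)/(87.7 + j59.4), |Γ| = 0.813
RL = −20·log₁₀|Γ| = −20·log₁₀(0.813)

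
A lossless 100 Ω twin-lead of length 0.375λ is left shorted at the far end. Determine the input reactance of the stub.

βl = 2π × 0.375 = 135°
tan(βl) = -1
For a shorted stub, Z_in = jZ_0·tan(βl)

X_in ≈ -100 Ω (capacitive)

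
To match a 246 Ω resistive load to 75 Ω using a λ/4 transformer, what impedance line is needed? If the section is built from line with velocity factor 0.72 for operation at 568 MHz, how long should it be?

Z_qwt = √(Z_0·R_L) = √(75 × 246) = √18450
λ = 0.72·c/f = 0.38 m, so l = λ/4 = 0.0951 m

Z_qwt ≈ 136 Ω; length ≈ 9.51 cm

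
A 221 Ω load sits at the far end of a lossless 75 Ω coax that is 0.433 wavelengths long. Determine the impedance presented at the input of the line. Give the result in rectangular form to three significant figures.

Z_in ≈ 96.8 + j94.1 Ω

βl = 2π × 0.433 = 156°
tan(βl) = tan(156°) = -0.448
Z_in = Z_0·(Z_L + jZ_0·tanβl)/(Z_0 + jZ_L·tanβl)
     = 75·(221 − j33.6)/(75 − j99)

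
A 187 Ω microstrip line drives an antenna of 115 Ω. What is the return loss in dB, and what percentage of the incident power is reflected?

RL ≈ 12.5 dB; 5.68% of incident power reflected

Γ = (115 − 187)/(115 + 187) = -0.238
RL = −20·log₁₀(0.238) = 12.5 dB
P_refl/P_inc = |Γ|² = 0.0568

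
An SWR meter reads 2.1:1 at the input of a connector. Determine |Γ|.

|Γ| = (S − 1)/(S + 1) = (2.1 − 1)/(2.1 + 1) = 1.1/3.1

|Γ| ≈ 0.355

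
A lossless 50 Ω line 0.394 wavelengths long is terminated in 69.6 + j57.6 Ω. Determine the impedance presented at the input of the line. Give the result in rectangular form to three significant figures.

Z_in ≈ 23.3 + j23 Ω

βl = 2π × 0.394 = 142°
tan(βl) = tan(142°) = -0.786
Z_in = Z_0·(Z_L + jZ_0·tanβl)/(Z_0 + jZ_L·tanβl)
     = 50·(69.6 + j18.3)/(95.3 − j54.7)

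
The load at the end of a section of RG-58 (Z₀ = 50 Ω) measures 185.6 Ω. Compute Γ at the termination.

Γ = 0.576

Γ = (Z_L − Z_0)/(Z_L + Z_0) = (185.6 − 50)/(185.6 + 50) = 135.6/235.6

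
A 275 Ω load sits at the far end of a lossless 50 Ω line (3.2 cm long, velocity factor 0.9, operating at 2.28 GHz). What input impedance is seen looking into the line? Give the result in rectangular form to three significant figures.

λ = v/f = 0.9·c / 2.28 GHz = 0.118 m
βl = 2π·l/λ = 2π × 0.27 = 97.3°
tan(βl) = tan(97.3°) = -7.83
Z_in = Z_0·(Z_L + jZ_0·tanβl)/(Z_0 + jZ_L·tanβl)
     = 50·(275 − j391)/(50 − j2150)

Z_in ≈ 9.23 + j6.17 Ω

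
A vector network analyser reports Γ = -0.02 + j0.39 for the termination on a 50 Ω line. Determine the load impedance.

Z_L = Z_0·(1 + Γ)/(1 − Γ) = 50·(0.98 + j0.39)/(1.02 − j0.39)

Z_L ≈ 35.5 + j32.7 Ω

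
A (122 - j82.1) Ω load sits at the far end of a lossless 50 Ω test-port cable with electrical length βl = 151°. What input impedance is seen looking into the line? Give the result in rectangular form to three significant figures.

tan(βl) = tan(151°) = -0.554
Z_in = Z_0·(Z_L + jZ_0·tanβl)/(Z_0 + jZ_L·tanβl)
     = 50·(122 − j110)/(4.49 − j67.6)

Z_in ≈ 86.8 + j84.4 Ω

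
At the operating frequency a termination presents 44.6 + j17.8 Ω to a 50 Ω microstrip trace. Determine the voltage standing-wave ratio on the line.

Γ = (Z_L − Z_0)/(Z_L + Z_0) = (-5.4 + j17.8)/(94.6 + j17.8)
|Γ| = 18.6/96.3 = 0.193
VSWR = (1 + |Γ|)/(1 − |Γ|) = 1.19/0.807

VSWR ≈ 1.48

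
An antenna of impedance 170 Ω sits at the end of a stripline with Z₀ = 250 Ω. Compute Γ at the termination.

Γ = (Z_L − Z_0)/(Z_L + Z_0) = (170 − 250)/(170 + 250) = -80/420

Γ = -0.19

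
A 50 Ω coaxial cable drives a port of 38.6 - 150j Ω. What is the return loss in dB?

RL ≈ 1.27 dB

Γ = (-11.4 − j150)/(88.6 − j150), |Γ| = 0.864
RL = −20·log₁₀|Γ| = −20·log₁₀(0.864)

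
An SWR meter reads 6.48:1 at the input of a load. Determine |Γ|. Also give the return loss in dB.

|Γ| = (S − 1)/(S + 1) = (6.48 − 1)/(6.48 + 1) = 5.48/7.48
RL = −20·log₁₀|Γ| = −20·log₁₀(0.733)

|Γ| ≈ 0.733; return loss ≈ 2.7 dB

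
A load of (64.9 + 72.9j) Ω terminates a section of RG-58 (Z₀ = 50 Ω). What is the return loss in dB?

RL ≈ 5.24 dB

Γ = (14.9 + j72.9)/(114.9 + j72.9), |Γ| = 0.547
RL = −20·log₁₀|Γ| = −20·log₁₀(0.547)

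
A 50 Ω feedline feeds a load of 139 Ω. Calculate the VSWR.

VSWR ≈ 2.78

For a purely resistive load, VSWR = R_L/Z_0 or Z_0/R_L (whichever > 1) = 139/50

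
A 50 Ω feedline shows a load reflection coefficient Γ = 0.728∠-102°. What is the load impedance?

Z_L ≈ 12.8 − j38.9 Ω

Z_L = Z_0·(1 + Γ)/(1 − Γ) = 50·(0.849 − j0.712)/(1.15 + j0.712)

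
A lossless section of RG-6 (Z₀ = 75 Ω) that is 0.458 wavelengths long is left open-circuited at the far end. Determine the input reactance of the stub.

βl = 2π × 0.458 = 165°
tan(βl) = -0.27
For an open-circuited stub, Z_in = −jZ_0·cot(βl) = −jZ_0/tan(βl)

X_in ≈ 278 Ω (inductive)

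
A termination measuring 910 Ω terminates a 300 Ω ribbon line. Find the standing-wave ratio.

VSWR ≈ 3.03

Γ = (910 − 300)/(910 + 300) = 0.504
VSWR = (1 + 0.504)/(1 − 0.504)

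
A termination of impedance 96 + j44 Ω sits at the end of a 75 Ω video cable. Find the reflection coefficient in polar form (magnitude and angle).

Γ ≈ 0.276 ∠ 50.1°

Γ = (Z_L − Z_0)/(Z_L + Z_0) = (21 + j44)/(171 + j44)
|Γ| = 48.8/177 = 0.276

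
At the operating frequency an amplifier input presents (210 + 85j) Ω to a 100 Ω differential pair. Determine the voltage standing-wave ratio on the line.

Γ = (Z_L − Z_0)/(Z_L + Z_0) = (110 + j85)/(310 + j85)
|Γ| = 139/321 = 0.432
VSWR = (1 + |Γ|)/(1 − |Γ|) = 1.43/0.568

VSWR ≈ 2.52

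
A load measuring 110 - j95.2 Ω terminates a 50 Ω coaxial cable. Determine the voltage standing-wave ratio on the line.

Γ = (Z_L − Z_0)/(Z_L + Z_0) = (60 − j95.2)/(160 − j95.2)
|Γ| = 113/186 = 0.604
VSWR = (1 + |Γ|)/(1 − |Γ|) = 1.6/0.396

VSWR ≈ 4.06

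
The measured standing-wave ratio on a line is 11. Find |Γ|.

|Γ| ≈ 0.833

|Γ| = (S − 1)/(S + 1) = (11 − 1)/(11 + 1) = 10/12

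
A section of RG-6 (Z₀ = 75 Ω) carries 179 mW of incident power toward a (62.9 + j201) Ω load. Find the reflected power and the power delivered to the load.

P_reflected ≈ 122 mW; P_delivered ≈ 56.8 mW

|Γ| = |(-12.1 + j201)/(137.9 + j201)| = 0.826
|Γ|² = 0.682
P_refl = |Γ|²·P_inc = 122 mW, P_del = (1 − |Γ|²)·P_inc = 56.8 mW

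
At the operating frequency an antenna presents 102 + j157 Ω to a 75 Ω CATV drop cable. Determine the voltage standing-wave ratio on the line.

VSWR ≈ 5.12

Γ = (Z_L − Z_0)/(Z_L + Z_0) = (27 + j157)/(177 + j157)
|Γ| = 159/237 = 0.673
VSWR = (1 + |Γ|)/(1 − |Γ|) = 1.67/0.327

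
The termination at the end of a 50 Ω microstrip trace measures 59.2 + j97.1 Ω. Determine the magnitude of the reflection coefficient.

|Γ| ≈ 0.667

Γ = (Z_L − Z_0)/(Z_L + Z_0) = (9.2 + j97.1)/(109.2 + j97.1)
|Γ| = 97.5/146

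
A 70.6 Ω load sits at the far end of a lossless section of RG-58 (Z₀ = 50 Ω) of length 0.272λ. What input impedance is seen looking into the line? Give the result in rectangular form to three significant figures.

Z_in ≈ 35.7 + j3.43 Ω

βl = 2π × 0.272 = 97.9°
tan(βl) = tan(97.9°) = -7.19
Z_in = Z_0·(Z_L + jZ_0·tanβl)/(Z_0 + jZ_L·tanβl)
     = 50·(70.6 − j359)/(50 − j507)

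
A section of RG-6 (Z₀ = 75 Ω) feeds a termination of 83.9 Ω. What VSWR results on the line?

VSWR ≈ 1.12

For a purely resistive load, VSWR = R_L/Z_0 or Z_0/R_L (whichever > 1) = 83.9/75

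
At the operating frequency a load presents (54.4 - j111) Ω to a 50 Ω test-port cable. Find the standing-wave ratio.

VSWR ≈ 6.38

Γ = (Z_L − Z_0)/(Z_L + Z_0) = (4.4 − j111)/(104.4 − j111)
|Γ| = 111/152 = 0.729
VSWR = (1 + |Γ|)/(1 − |Γ|) = 1.73/0.271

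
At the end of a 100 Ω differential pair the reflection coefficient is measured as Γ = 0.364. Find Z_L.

Z_L ≈ 214 Ω

Z_L = Z_0·(1 + Γ)/(1 − Γ) = 100·(1.36)/(0.636)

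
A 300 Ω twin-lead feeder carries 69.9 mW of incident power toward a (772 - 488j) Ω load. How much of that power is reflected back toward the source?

P_reflected ≈ 23.2 mW

|Γ| = |(472 − j488)/(1072 − j488)| = 0.576
|Γ|² = 0.332
P_refl = |Γ|²·P_inc = 23.2 mW, P_del = (1 − |Γ|²)·P_inc = 46.7 mW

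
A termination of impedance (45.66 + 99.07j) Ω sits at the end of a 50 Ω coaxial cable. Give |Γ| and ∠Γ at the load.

Γ = (Z_L − Z_0)/(Z_L + Z_0) = (-4.34 + j99.07)/(95.66 + j99.07)
|Γ| = 99.2/138 = 0.72

Γ ≈ 0.72 ∠ 46.5°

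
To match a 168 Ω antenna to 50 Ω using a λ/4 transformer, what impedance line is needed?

Z_qwt = √(Z_0·R_L) = √(50 × 168) = √8400

Z_qwt ≈ 91.7 Ω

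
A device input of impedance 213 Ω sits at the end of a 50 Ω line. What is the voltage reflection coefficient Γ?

Γ = 0.62

Γ = (Z_L − Z_0)/(Z_L + Z_0) = (213 − 50)/(213 + 50) = 163/263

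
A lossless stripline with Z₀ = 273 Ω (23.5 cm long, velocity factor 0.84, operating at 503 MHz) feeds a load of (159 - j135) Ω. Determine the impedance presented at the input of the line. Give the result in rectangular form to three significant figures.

λ = v/f = 0.84·c / 503 MHz = 0.501 m
βl = 2π·l/λ = 2π × 0.469 = 169°
tan(βl) = tan(169°) = -0.197
Z_in = Z_0·(Z_L + jZ_0·tanβl)/(Z_0 + jZ_L·tanβl)
     = 273·(159 − j189)/(246 − j31.3)

Z_in ≈ 199 − j184 Ω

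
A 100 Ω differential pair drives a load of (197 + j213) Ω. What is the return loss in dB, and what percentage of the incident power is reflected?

RL ≈ 3.87 dB; 41% of incident power reflected

Γ = (97 + j213)/(297 + j213), |Γ| = 0.64
RL = −20·log₁₀(0.64) = 3.87 dB
P_refl/P_inc = |Γ|² = 0.41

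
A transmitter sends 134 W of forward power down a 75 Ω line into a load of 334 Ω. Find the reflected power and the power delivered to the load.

P_reflected ≈ 53.7 W; P_delivered ≈ 80.3 W

Γ = (334 − 75)/(334 + 75) = 0.633
|Γ|² = 0.401
P_refl = |Γ|²·P_inc = 53.7 W, P_del = (1 − |Γ|²)·P_inc = 80.3 W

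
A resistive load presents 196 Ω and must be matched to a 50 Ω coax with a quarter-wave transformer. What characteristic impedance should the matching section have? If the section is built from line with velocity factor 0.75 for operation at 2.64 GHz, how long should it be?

Z_qwt = √(Z_0·R_L) = √(50 × 196) = √9800
λ = 0.75·c/f = 0.0852 m, so l = λ/4 = 0.0213 m

Z_qwt ≈ 99 Ω; length ≈ 2.13 cm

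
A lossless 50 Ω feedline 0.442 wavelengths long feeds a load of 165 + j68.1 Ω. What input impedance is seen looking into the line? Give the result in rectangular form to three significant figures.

Z_in ≈ 48.5 + j72.5 Ω

βl = 2π × 0.442 = 159°
tan(βl) = tan(159°) = -0.381
Z_in = Z_0·(Z_L + jZ_0·tanβl)/(Z_0 + jZ_L·tanβl)
     = 50·(165 + j49)/(76 − j62.9)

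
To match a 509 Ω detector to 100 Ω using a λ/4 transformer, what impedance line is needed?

Z_qwt ≈ 226 Ω

Z_qwt = √(Z_0·R_L) = √(100 × 509) = √50900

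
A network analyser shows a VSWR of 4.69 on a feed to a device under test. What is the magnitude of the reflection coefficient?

|Γ| = (S − 1)/(S + 1) = (4.69 − 1)/(4.69 + 1) = 3.69/5.69

|Γ| ≈ 0.649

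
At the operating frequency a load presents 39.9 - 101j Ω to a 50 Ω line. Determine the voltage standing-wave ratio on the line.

VSWR ≈ 7.02

Γ = (Z_L − Z_0)/(Z_L + Z_0) = (-10.1 − j101)/(89.9 − j101)
|Γ| = 102/135 = 0.751
VSWR = (1 + |Γ|)/(1 − |Γ|) = 1.75/0.249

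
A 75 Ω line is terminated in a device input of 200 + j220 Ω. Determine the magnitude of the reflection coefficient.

Γ = (Z_L − Z_0)/(Z_L + Z_0) = (125 + j220)/(275 + j220)
|Γ| = 253/352

|Γ| ≈ 0.718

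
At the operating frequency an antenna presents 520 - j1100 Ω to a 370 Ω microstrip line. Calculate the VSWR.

VSWR ≈ 8.29

Γ = (Z_L − Z_0)/(Z_L + Z_0) = (150 − j1100)/(890 − j1100)
|Γ| = 1110/1410 = 0.785
VSWR = (1 + |Γ|)/(1 − |Γ|) = 1.78/0.215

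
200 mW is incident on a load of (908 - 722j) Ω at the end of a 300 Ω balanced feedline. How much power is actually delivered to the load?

|Γ| = |(608 − j722)/(1208 − j722)| = 0.671
|Γ|² = 0.45
P_refl = |Γ|²·P_inc = 90 mW, P_del = (1 − |Γ|²)·P_inc = 110 mW

P_delivered ≈ 110 mW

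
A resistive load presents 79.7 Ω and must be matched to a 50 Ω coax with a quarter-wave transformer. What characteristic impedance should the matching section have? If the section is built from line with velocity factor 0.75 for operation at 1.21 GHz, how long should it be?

Z_qwt ≈ 63.1 Ω; length ≈ 4.65 cm

Z_qwt = √(Z_0·R_L) = √(50 × 79.7) = √3985
λ = 0.75·c/f = 0.186 m, so l = λ/4 = 0.0465 m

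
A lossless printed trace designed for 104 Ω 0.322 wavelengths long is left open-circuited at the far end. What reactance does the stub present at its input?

X_in ≈ 50.5 Ω (inductive)

βl = 2π × 0.322 = 116°
tan(βl) = -2.06
For an open-circuited stub, Z_in = −jZ_0·cot(βl) = −jZ_0/tan(βl)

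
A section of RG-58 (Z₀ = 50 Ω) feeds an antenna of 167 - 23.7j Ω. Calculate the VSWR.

Γ = (Z_L − Z_0)/(Z_L + Z_0) = (117 − j23.7)/(217 − j23.7)
|Γ| = 119/218 = 0.547
VSWR = (1 + |Γ|)/(1 − |Γ|) = 1.55/0.453

VSWR ≈ 3.41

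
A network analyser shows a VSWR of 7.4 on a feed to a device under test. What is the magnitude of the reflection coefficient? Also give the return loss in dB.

|Γ| ≈ 0.762; return loss ≈ 2.36 dB

|Γ| = (S − 1)/(S + 1) = (7.4 − 1)/(7.4 + 1) = 6.4/8.4
RL = −20·log₁₀|Γ| = −20·log₁₀(0.762)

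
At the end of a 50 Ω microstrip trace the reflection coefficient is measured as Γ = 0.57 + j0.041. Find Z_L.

Z_L = Z_0·(1 + Γ)/(1 − Γ) = 50·(1.57 + j0.041)/(0.43 − j0.041)

Z_L ≈ 180 + j22 Ω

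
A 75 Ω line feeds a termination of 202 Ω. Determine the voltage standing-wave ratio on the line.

Γ = (202 − 75)/(202 + 75) = 0.458
VSWR = (1 + 0.458)/(1 − 0.458)

VSWR ≈ 2.69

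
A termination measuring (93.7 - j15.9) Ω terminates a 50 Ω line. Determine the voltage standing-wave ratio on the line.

Γ = (Z_L − Z_0)/(Z_L + Z_0) = (43.7 − j15.9)/(143.7 − j15.9)
|Γ| = 46.5/145 = 0.322
VSWR = (1 + |Γ|)/(1 − |Γ|) = 1.32/0.678

VSWR ≈ 1.95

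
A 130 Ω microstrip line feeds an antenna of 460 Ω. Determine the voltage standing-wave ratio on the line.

VSWR ≈ 3.54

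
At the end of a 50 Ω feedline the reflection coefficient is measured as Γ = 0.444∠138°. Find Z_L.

Z_L = Z_0·(1 + Γ)/(1 − Γ) = 50·(0.67 + j0.297)/(1.33 − j0.297)

Z_L ≈ 21.6 + j16 Ω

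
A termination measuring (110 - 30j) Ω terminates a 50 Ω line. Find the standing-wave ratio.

VSWR ≈ 2.4

Γ = (Z_L − Z_0)/(Z_L + Z_0) = (60 − j30)/(160 − j30)
|Γ| = 67.1/163 = 0.412
VSWR = (1 + |Γ|)/(1 − |Γ|) = 1.41/0.588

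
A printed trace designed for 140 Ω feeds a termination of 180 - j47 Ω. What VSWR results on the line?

VSWR ≈ 1.47

Γ = (Z_L − Z_0)/(Z_L + Z_0) = (40 − j47)/(320 − j47)
|Γ| = 61.7/323 = 0.191
VSWR = (1 + |Γ|)/(1 − |Γ|) = 1.19/0.809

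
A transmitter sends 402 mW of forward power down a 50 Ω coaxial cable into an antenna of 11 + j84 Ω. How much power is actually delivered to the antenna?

|Γ| = |(-39 + j84)/(61 + j84)| = 0.892
|Γ|² = 0.796
P_refl = |Γ|²·P_inc = 320 mW, P_del = (1 − |Γ|²)·P_inc = 82.1 mW

P_delivered ≈ 82.1 mW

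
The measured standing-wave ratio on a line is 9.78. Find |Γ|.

|Γ| = (S − 1)/(S + 1) = (9.78 − 1)/(9.78 + 1) = 8.78/10.8

|Γ| ≈ 0.814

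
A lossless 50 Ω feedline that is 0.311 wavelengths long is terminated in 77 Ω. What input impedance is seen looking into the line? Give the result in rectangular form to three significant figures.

Z_in ≈ 35.3 + j10.9 Ω

βl = 2π × 0.311 = 112°
tan(βl) = tan(112°) = -2.48
Z_in = Z_0·(Z_L + jZ_0·tanβl)/(Z_0 + jZ_L·tanβl)
     = 50·(77 − j124)/(50 − j191)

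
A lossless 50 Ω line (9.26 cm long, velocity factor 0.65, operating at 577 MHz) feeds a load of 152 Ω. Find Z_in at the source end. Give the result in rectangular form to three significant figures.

Z_in ≈ 16.8 + j6.76 Ω

λ = v/f = 0.65·c / 577 MHz = 0.338 m
βl = 2π·l/λ = 2π × 0.274 = 98.6°
tan(βl) = tan(98.6°) = -6.58
Z_in = Z_0·(Z_L + jZ_0·tanβl)/(Z_0 + jZ_L·tanβl)
     = 50·(152 − j329)/(50 − j1000)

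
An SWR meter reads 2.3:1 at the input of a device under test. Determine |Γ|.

|Γ| = (S − 1)/(S + 1) = (2.3 − 1)/(2.3 + 1) = 1.3/3.3

|Γ| ≈ 0.394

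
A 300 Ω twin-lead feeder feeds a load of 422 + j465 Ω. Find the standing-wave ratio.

VSWR ≈ 3.54

Γ = (Z_L − Z_0)/(Z_L + Z_0) = (122 + j465)/(722 + j465)
|Γ| = 481/859 = 0.56
VSWR = (1 + |Γ|)/(1 − |Γ|) = 1.56/0.44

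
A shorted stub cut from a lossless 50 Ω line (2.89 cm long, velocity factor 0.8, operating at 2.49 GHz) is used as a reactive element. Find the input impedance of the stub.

Z_in ≈ −j154 Ω

λ = v/f = 0.8·c / 2.49 GHz = 0.0964 m
βl = 2π·l/λ = 2π × 0.3 = 108°
tan(βl) = -3.09
For a shorted stub, Z_in = jZ_0·tan(βl)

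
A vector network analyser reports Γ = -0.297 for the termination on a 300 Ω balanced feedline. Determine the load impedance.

Z_L ≈ 163 Ω

Z_L = Z_0·(1 + Γ)/(1 − Γ) = 300·(0.703)/(1.3)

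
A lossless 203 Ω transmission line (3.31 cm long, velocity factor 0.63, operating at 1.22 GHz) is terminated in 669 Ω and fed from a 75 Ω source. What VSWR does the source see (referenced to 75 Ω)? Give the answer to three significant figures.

VSWR ≈ 1.86

λ = v/f = 0.63·c / 1.22 GHz = 0.155 m
βl = 2π·l/λ = 2π × 0.214 = 76.9°
tan(βl) = 4.3
Z_in = Z_0·(Z_L + jZ_0·tanβl)/(Z_0 + jZ_L·tanβl) = 64.6 − j42.6 Ω
Γ_s = (Z_in − Z_s)/(Z_in + Z_s) = (-10.4 − j42.6)/(140 − j42.6), |Γ_s| = 0.301
VSWR = (1 + |Γ_s|)/(1 − |Γ_s|)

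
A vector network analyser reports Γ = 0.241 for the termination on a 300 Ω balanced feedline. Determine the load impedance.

Z_L ≈ 491 Ω

Z_L = Z_0·(1 + Γ)/(1 − Γ) = 300·(1.24)/(0.759)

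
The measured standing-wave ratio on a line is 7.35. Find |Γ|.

|Γ| ≈ 0.76

|Γ| = (S − 1)/(S + 1) = (7.35 − 1)/(7.35 + 1) = 6.35/8.35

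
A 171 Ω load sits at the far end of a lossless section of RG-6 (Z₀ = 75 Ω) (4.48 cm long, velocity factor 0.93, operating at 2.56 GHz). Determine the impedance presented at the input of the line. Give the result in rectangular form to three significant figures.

λ = v/f = 0.93·c / 2.56 GHz = 0.109 m
βl = 2π·l/λ = 2π × 0.411 = 148°
tan(βl) = tan(148°) = -0.625
Z_in = Z_0·(Z_L + jZ_0·tanβl)/(Z_0 + jZ_L·tanβl)
     = 75·(171 − j46.9)/(75 − j107)

Z_in ≈ 78.4 + j64.9 Ω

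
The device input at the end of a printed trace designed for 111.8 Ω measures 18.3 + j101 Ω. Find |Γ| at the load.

|Γ| ≈ 0.836

Γ = (Z_L − Z_0)/(Z_L + Z_0) = (-93.5 + j101)/(130.1 + j101)
|Γ| = 138/165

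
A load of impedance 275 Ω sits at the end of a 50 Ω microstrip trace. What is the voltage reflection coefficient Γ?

Γ = (Z_L − Z_0)/(Z_L + Z_0) = (275 − 50)/(275 + 50) = 225/325

Γ = 0.692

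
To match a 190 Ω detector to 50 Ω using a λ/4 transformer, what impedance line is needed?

Z_qwt ≈ 97.5 Ω

Z_qwt = √(Z_0·R_L) = √(50 × 190) = √9500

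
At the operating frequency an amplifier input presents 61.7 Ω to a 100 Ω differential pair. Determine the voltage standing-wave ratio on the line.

Γ = (61.7 − 100)/(61.7 + 100) = -0.237
VSWR = (1 + 0.237)/(1 − 0.237)

VSWR ≈ 1.62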